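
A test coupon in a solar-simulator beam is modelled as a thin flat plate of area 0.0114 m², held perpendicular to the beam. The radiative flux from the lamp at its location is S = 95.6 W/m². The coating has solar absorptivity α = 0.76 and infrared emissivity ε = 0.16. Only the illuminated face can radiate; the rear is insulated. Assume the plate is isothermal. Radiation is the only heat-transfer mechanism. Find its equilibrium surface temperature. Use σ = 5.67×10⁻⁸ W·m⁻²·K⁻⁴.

T ≈ 299 K

At equilibrium, absorbed power = emitted power.
Absorbing cross-section = A = 0.01140 m²; emitting surface = A = 0.01140 m² (ratio 1).
αS·A_cross = εσ·A_surf·T⁴  ⇒  T⁴ = αS/(ε·1σ).
T⁴ = 0.760·95.6/(0.16·1·5.67×10⁻⁸) = 8.009×10⁹ K⁴.
T = (8.009×10⁹)^(1/4).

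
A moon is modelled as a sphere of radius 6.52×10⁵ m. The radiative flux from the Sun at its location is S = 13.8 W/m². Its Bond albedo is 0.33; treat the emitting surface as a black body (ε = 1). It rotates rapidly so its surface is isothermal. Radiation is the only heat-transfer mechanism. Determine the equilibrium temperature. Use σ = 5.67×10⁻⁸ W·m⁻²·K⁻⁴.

T ≈ 79.9 K

At equilibrium, absorbed power = emitted power.
Absorbing cross-section = πr² = 1.336×10¹² m²; emitting surface = 4πr² = 5.342×10¹² m² (ratio 4).
(1−a)S·A_cross = εσ·A_surf·T⁴  ⇒  T⁴ = (1−a)S/(4σ).
T⁴ = 0.670·13.8/(4·5.67×10⁻⁸) = 4.077×10⁷ K⁴.
T = (4.077×10⁷)^(1/4).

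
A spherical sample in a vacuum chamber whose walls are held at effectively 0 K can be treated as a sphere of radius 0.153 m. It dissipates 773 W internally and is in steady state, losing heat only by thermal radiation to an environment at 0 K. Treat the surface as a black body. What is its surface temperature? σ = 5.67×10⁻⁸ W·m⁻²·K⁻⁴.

Steady state: internal power = radiated power, P = εσA T⁴.
Radiating area A = 4πr² = 0.2942 m².
T⁴ = P/(εσA) = 773/(1.0·5.67×10⁻⁸·0.2942) = 4.635×10¹⁰ K⁴.
T = (4.635×10¹⁰)^(1/4).

T ≈ 464 K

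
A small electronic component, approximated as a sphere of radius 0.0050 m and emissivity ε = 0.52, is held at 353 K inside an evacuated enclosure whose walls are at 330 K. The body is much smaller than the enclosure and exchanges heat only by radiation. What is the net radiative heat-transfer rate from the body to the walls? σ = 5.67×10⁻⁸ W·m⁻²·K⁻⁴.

For a small grey body in a large enclosure: P_net = εσA(T_body⁴ − T_wall⁴).
A = 4πr² = 3.142×10⁻⁴ m²; T_body⁴ − T_wall⁴ = 1.553×10¹⁰ − 1.186×10¹⁰ = 3.668×10⁹ K⁴.
|P_net| = 0.52·5.67×10⁻⁸·3.142×10⁻⁴·3.668×10⁹.

P_net ≈ 0.0340 W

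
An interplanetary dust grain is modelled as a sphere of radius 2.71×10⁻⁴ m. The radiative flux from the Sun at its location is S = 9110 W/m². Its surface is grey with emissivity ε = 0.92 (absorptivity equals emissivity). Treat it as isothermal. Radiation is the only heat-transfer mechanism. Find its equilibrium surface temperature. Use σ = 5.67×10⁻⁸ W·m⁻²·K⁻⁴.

T ≈ 448 K

At equilibrium, absorbed power = emitted power.
Absorbing cross-section = πr² = 2.307×10⁻⁷ m²; emitting surface = 4πr² = 9.229×10⁻⁷ m² (ratio 4).
εS·A_cross = εσ·A_surf·T⁴  ⇒  T⁴ = S/(4σ)   (ε cancels).
T⁴ = 9110/(4·5.67×10⁻⁸) = 4.017×10¹⁰ K⁴.
T = (4.017×10¹⁰)^(1/4).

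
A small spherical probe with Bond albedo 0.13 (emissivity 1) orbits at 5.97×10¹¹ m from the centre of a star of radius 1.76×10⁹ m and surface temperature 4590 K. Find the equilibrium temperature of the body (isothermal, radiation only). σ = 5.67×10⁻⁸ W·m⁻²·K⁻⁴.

T ≈ 170 K

The star's surface emits σT_*⁴; at distance d the flux is S = σT_*⁴(R_*/d)².
S = 5.67×10⁻⁸·(4590)⁴·(1.76×10⁹/5.97×10¹¹)² = 218.7 W/m².
For an isothermal sphere T⁴ = (1−a)S/(4σ) = 8.390×10⁸ K⁴.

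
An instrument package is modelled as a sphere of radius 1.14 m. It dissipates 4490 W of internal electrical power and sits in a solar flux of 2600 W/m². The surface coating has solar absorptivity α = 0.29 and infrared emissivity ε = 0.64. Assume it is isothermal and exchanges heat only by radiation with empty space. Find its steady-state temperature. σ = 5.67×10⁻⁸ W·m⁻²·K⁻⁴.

At steady state, absorbed solar power + internal power = radiated power.
Absorbed: α·S·A_cross = 0.29·2600·4.083 = 3078 W (cross-section πr²).
Total input = 3078 + 4490 = 7568 W.
Radiated: εσ·A_surf·T⁴ with A_surf = 4πr² = 16.33 m².
T⁴ = 7568/(0.64·5.67×10⁻⁸·16.33) = 1.277×10¹⁰ K⁴.

T ≈ 336 K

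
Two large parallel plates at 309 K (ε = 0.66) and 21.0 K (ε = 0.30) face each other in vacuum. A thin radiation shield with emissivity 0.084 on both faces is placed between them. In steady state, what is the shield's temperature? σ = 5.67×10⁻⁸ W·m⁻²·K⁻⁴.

T_s ≈ 264 K

In steady state the net flux on the hot side equals that on the cold side.
σ(T₁⁴−T_s⁴)/D₁ = σ(T_s⁴−T₂⁴)/D₂, with D₁ = 1/ε₁+1/ε_s−1 = 12.42, D₂ = 1/ε_s+1/ε₂−1 = 14.24.
Solve for T_s⁴: T_s⁴ = (D₂·T₁⁴ + D₁·T₂⁴)/(D₁+D₂) = 4.869×10⁹ K⁴.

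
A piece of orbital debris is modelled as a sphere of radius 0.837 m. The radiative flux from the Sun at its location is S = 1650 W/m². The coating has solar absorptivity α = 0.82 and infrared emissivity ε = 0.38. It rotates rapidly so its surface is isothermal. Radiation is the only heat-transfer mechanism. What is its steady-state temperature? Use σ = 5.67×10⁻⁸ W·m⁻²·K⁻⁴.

T ≈ 354 K

At equilibrium, absorbed power = emitted power.
Absorbing cross-section = πr² = 2.201 m²; emitting surface = 4πr² = 8.804 m² (ratio 4).
αS·A_cross = εσ·A_surf·T⁴  ⇒  T⁴ = αS/(ε·4σ).
T⁴ = 0.820·1650/(0.38·4·5.67×10⁻⁸) = 1.570×10¹⁰ K⁴.
T = (1.570×10¹⁰)^(1/4).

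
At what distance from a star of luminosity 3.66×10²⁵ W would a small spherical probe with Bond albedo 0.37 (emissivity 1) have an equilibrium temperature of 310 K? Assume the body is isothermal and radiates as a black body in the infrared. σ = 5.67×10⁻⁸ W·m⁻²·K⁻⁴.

d ≈ 2.96×10¹⁰ m

For an isothermal black-emitting sphere, (1−a)S·πr² = σ·4πr²·T⁴ ⇒ S = 4σT⁴/(1−a).
S = 4·5.67×10⁻⁸·(310)⁴/0.630 = 3325 W/m².
Flux falls as S = L/(4πd²), so d = √(L/(4πS)) = √(3.66×10²⁵/(4π·3325)).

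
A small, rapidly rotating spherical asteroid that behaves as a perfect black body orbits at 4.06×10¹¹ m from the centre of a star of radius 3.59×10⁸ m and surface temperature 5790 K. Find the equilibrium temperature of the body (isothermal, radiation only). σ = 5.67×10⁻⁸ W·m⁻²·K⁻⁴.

The star's surface emits σT_*⁴; at distance d the flux is S = σT_*⁴(R_*/d)².
S = 5.67×10⁻⁸·(5790)⁴·(3.59×10⁸/4.06×10¹¹)² = 49.82 W/m².
For an isothermal sphere T⁴ = (1−a)S/(4σ) = 2.197×10⁸ K⁴.

T ≈ 122 K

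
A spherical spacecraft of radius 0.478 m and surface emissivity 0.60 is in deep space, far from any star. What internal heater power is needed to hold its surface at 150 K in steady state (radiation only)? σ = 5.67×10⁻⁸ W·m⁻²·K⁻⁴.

P ≈ 49.4 W

P = εσ·4πr²·T⁴.
4πr² = 2.871 m²; T⁴ = 5.062×10⁸ K⁴.
P = 0.60·5.67×10⁻⁸·2.871·5.062×10⁸.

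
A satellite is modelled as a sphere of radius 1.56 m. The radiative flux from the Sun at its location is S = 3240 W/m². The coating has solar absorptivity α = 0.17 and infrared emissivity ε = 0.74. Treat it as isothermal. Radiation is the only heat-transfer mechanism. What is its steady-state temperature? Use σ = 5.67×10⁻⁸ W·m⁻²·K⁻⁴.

T ≈ 239 K

At equilibrium, absorbed power = emitted power.
Absorbing cross-section = πr² = 7.645 m²; emitting surface = 4πr² = 30.58 m² (ratio 4).
αS·A_cross = εσ·A_surf·T⁴  ⇒  T⁴ = αS/(ε·4σ).
T⁴ = 0.170·3240/(0.74·4·5.67×10⁻⁸) = 3.282×10⁹ K⁴.
T = (3.282×10⁹)^(1/4).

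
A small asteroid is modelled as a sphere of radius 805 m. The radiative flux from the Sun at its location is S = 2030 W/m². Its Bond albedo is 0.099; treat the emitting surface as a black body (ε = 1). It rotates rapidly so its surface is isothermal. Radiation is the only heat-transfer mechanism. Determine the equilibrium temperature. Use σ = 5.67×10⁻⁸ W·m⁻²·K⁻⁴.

T ≈ 300 K

At equilibrium, absorbed power = emitted power.
Absorbing cross-section = πr² = 2.036×10⁶ m²; emitting surface = 4πr² = 8.143×10⁶ m² (ratio 4).
(1−a)S·A_cross = εσ·A_surf·T⁴  ⇒  T⁴ = (1−a)S/(4σ).
T⁴ = 0.901·2030/(4·5.67×10⁻⁸) = 8.065×10⁹ K⁴.
T = (8.065×10⁹)^(1/4).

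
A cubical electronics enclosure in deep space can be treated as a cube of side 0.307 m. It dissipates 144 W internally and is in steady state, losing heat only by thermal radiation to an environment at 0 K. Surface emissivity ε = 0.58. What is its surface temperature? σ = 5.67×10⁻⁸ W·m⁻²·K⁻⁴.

T ≈ 297 K

Steady state: internal power = radiated power, P = εσA T⁴.
Radiating area A = 6L² = 0.5655 m².
T⁴ = P/(εσA) = 144/(0.58·5.67×10⁻⁸·0.5655) = 7.743×10⁹ K⁴.
T = (7.743×10⁹)^(1/4).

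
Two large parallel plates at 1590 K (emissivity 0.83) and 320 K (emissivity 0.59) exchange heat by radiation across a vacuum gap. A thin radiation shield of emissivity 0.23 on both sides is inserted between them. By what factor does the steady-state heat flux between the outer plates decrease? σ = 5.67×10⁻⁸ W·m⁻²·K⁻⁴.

Without shield: q₀ = σΔ(T⁴)/(1/ε₁+1/ε₂−1) with denominator 1.900.
With shield the two gaps are in series; the resistances add: (1/ε₁+1/ε_s−1)+(1/ε_s+1/ε₂−1) = 4.553+5.043 = 9.595.
Heat-flux ratio q₀/q = 9.595/1.900.

factor ≈ 5.05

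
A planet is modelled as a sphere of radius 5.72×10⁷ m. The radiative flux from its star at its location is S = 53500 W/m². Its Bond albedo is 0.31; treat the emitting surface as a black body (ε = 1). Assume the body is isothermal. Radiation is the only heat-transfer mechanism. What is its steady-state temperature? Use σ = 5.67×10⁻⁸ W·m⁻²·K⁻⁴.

T ≈ 635 K

At equilibrium, absorbed power = emitted power.
Absorbing cross-section = πr² = 1.028×10¹⁶ m²; emitting surface = 4πr² = 4.112×10¹⁶ m² (ratio 4).
(1−a)S·A_cross = εσ·A_surf·T⁴  ⇒  T⁴ = (1−a)S/(4σ).
T⁴ = 0.690·53500/(4·5.67×10⁻⁸) = 1.628×10¹¹ K⁴.
T = (1.628×10¹¹)^(1/4).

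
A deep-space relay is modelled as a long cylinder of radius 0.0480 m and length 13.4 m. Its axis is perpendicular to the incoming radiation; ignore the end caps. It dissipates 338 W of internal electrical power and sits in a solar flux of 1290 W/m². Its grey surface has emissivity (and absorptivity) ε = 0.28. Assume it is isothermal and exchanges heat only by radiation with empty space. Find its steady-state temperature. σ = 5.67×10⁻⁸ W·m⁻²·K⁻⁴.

At steady state, absorbed solar power + internal power = radiated power.
Absorbed: α·S·A_cross = 0.28·1290·1.286 = 464.6 W (cross-section 2rL).
Total input = 464.6 + 338 = 802.6 W.
Radiated: εσ·A_surf·T⁴ with A_surf = 2πrL = 4.041 m².
T⁴ = 802.6/(0.28·5.67×10⁻⁸·4.041) = 1.251×10¹⁰ K⁴.

T ≈ 334 K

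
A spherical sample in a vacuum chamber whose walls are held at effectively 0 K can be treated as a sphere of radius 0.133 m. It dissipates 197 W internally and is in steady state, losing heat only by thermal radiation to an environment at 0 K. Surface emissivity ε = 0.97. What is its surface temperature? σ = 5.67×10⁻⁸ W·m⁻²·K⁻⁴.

T ≈ 356 K

Steady state: internal power = radiated power, P = εσA T⁴.
Radiating area A = 4πr² = 0.2223 m².
T⁴ = P/(εσA) = 197/(0.97·5.67×10⁻⁸·0.2223) = 1.611×10¹⁰ K⁴.
T = (1.611×10¹⁰)^(1/4).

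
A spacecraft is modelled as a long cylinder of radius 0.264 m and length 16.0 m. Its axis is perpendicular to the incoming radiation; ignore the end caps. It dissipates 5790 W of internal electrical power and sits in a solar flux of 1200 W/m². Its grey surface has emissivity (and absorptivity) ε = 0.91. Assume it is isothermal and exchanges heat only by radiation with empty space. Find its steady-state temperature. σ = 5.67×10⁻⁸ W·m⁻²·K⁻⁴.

T ≈ 324 K

At steady state, absorbed solar power + internal power = radiated power.
Absorbed: α·S·A_cross = 0.91·1200·8.448 = 9225 W (cross-section 2rL).
Total input = 9225 + 5790 = 15020 W.
Radiated: εσ·A_surf·T⁴ with A_surf = 2πrL = 26.54 m².
T⁴ = 15020/(0.91·5.67×10⁻⁸·26.54) = 1.096×10¹⁰ K⁴.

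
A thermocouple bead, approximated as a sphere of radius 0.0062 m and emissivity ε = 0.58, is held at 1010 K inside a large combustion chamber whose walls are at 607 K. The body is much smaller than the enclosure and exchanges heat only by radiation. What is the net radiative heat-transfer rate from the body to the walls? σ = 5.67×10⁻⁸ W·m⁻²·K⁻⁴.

P_net ≈ 14.4 W

For a small grey body in a large enclosure: P_net = εσA(T_body⁴ − T_wall⁴).
A = 4πr² = 4.831×10⁻⁴ m²; T_body⁴ − T_wall⁴ = 1.041×10¹² − 1.358×10¹¹ = 9.048×10¹¹ K⁴.
|P_net| = 0.58·5.67×10⁻⁸·4.831×10⁻⁴·9.048×10¹¹.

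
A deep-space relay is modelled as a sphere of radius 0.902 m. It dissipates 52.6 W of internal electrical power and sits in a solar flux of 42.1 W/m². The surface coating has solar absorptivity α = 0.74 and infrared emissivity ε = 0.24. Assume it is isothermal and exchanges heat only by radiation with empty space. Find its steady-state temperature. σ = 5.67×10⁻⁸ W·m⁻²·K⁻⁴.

At steady state, absorbed solar power + internal power = radiated power.
Absorbed: α·S·A_cross = 0.74·42.1·2.556 = 79.63 W (cross-section πr²).
Total input = 79.63 + 52.6 = 132.2 W.
Radiated: εσ·A_surf·T⁴ with A_surf = 4πr² = 10.22 m².
T⁴ = 132.2/(0.24·5.67×10⁻⁸·10.22) = 9.504×10⁸ K⁴.

T ≈ 176 K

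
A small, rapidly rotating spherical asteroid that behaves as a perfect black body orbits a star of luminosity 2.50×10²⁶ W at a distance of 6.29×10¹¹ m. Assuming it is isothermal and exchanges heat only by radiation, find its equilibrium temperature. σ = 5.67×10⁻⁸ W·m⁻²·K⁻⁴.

First find the stellar flux at distance d: S = L/(4πd²) = 2.50×10²⁶/(4π·(6.29×10¹¹)²) = 50.28 W/m².
For an isothermal sphere, absorbed (1−a)S·πr² = emitted σ·4πr²·T⁴, so T⁴ = (1−a)S/(4σ).
T⁴ = 1.00·50.28/(4·5.67×10⁻⁸) = 2.217×10⁸ K⁴.

T ≈ 122 K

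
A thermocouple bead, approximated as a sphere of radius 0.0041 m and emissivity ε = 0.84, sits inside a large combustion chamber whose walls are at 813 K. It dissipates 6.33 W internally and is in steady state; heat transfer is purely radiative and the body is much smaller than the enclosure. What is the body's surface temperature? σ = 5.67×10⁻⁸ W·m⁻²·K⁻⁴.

T ≈ 1020 K

For a small grey body in a large enclosure, net radiated power = εσA(T⁴ − T_w⁴).
Steady state: P = εσA(T⁴ − T_w⁴) with A = 4πr² = 2.112×10⁻⁴ m².
T⁴ = P/(εσA) + T_w⁴ = 6.33/(0.84·5.67×10⁻⁸·2.112×10⁻⁴) + (813)⁴
    = 6.292×10¹¹ + 4.369×10¹¹ = 1.066×10¹² K⁴.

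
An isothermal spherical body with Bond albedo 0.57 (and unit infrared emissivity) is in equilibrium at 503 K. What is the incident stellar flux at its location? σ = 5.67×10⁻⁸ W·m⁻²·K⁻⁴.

(1−a)S·πr² = σ·4πr²·T⁴ ⇒ S = 4σT⁴/(1−a).
S = 4·5.67×10⁻⁸·6.401×10¹⁰/0.430.

S ≈ 33800 W/m²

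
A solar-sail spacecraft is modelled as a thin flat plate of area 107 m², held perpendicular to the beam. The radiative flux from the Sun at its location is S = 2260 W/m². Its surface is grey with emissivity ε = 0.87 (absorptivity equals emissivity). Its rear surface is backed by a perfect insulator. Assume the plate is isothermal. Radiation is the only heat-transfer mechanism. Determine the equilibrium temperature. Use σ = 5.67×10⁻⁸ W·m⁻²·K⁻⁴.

At equilibrium, absorbed power = emitted power.
Absorbing cross-section = A = 107.0 m²; emitting surface = A = 107.0 m² (ratio 1).
εS·A_cross = εσ·A_surf·T⁴  ⇒  T⁴ = S/(1σ)   (ε cancels).
T⁴ = 2260/(1·5.67×10⁻⁸) = 3.986×10¹⁰ K⁴.
T = (3.986×10¹⁰)^(1/4).

T ≈ 447 K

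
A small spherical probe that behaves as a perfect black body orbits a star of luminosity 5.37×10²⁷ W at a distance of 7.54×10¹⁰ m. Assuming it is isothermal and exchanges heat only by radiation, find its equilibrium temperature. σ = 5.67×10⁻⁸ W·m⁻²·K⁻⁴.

First find the stellar flux at distance d: S = L/(4πd²) = 5.37×10²⁷/(4π·(7.54×10¹⁰)²) = 75170 W/m².
For an isothermal sphere, absorbed (1−a)S·πr² = emitted σ·4πr²·T⁴, so T⁴ = (1−a)S/(4σ).
T⁴ = 1.00·75170/(4·5.67×10⁻⁸) = 3.314×10¹¹ K⁴.

T ≈ 759 K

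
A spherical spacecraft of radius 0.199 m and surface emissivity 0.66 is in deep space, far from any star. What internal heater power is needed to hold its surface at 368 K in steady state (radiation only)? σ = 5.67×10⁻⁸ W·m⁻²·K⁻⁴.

P = εσ·4πr²·T⁴.
4πr² = 0.4976 m²; T⁴ = 1.834×10¹⁰ K⁴.
P = 0.66·5.67×10⁻⁸·0.4976·1.834×10¹⁰.

P ≈ 342 W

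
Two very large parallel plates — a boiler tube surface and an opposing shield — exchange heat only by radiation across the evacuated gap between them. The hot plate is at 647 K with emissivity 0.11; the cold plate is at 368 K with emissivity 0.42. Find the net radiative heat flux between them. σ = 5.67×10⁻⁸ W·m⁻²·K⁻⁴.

q ≈ 850 W/m²

For two infinite grey parallel plates, q = σ(T₁⁴ − T₂⁴)/(1/ε₁ + 1/ε₂ − 1).
T₁⁴ − T₂⁴ = 1.752×10¹¹ − 1.834×10¹⁰ = 1.569×10¹¹ K⁴.
1/ε₁ + 1/ε₂ − 1 = 9.091 + 2.381 − 1 = 10.47.
q = 5.67×10⁻⁸ × 1.569×10¹¹ / 10.47.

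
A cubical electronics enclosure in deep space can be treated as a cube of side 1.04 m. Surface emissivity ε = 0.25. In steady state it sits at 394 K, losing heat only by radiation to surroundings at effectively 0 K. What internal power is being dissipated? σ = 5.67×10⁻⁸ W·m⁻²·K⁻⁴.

P ≈ 2220 W

Steady state: P = εσA T⁴.
A = 6L² = 6.490 m²; T⁴ = (394)⁴ = 2.410×10¹⁰ K⁴.
P = 0.25 × 5.67×10⁻⁸ × 6.490 × 2.410×10¹⁰.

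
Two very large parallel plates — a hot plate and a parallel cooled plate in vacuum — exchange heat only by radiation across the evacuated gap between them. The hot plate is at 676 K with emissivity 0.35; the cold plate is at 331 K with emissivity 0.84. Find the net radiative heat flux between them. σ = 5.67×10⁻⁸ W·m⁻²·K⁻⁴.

q ≈ 3660 W/m²

For two infinite grey parallel plates, q = σ(T₁⁴ − T₂⁴)/(1/ε₁ + 1/ε₂ − 1).
T₁⁴ − T₂⁴ = 2.088×10¹¹ − 1.200×10¹⁰ = 1.968×10¹¹ K⁴.
1/ε₁ + 1/ε₂ − 1 = 2.857 + 1.190 − 1 = 3.048.
q = 5.67×10⁻⁸ × 1.968×10¹¹ / 3.048.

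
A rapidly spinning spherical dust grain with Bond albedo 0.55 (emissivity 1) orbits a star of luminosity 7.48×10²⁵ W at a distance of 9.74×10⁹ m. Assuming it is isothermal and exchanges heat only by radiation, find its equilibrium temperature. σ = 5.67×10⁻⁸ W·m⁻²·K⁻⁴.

First find the stellar flux at distance d: S = L/(4πd²) = 7.48×10²⁵/(4π·(9.74×10⁹)²) = 62740 W/m².
For an isothermal sphere, absorbed (1−a)S·πr² = emitted σ·4πr²·T⁴, so T⁴ = (1−a)S/(4σ).
T⁴ = 0.450·62740/(4·5.67×10⁻⁸) = 1.245×10¹¹ K⁴.

T ≈ 594 K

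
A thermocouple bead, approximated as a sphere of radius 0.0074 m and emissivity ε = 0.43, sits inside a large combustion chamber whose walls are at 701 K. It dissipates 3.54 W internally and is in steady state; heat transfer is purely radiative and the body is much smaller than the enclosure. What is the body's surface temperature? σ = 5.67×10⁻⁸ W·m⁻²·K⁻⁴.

T ≈ 820 K

For a small grey body in a large enclosure, net radiated power = εσA(T⁴ − T_w⁴).
Steady state: P = εσA(T⁴ − T_w⁴) with A = 4πr² = 6.881×10⁻⁴ m².
T⁴ = P/(εσA) + T_w⁴ = 3.54/(0.43·5.67×10⁻⁸·6.881×10⁻⁴) + (701)⁴
    = 2.110×10¹¹ + 2.415×10¹¹ = 4.525×10¹¹ K⁴.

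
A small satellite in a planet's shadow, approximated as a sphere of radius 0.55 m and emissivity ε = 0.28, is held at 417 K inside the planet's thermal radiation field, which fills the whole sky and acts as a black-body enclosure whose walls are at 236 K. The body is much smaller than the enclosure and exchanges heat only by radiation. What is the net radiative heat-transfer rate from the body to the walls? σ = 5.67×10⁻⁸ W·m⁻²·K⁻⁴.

P_net ≈ 1640 W

For a small grey body in a large enclosure: P_net = εσA(T_body⁴ − T_wall⁴).
A = 4πr² = 3.801 m²; T_body⁴ − T_wall⁴ = 3.024×10¹⁰ − 3.102×10⁹ = 2.714×10¹⁰ K⁴.
|P_net| = 0.28·5.67×10⁻⁸·3.801·2.714×10¹⁰.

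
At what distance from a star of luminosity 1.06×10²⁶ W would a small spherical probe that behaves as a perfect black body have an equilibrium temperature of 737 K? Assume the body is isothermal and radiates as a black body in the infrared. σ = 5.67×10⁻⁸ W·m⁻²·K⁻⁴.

d ≈ 1.12×10¹⁰ m

For an isothermal black-emitting sphere, (1−a)S·πr² = σ·4πr²·T⁴ ⇒ S = 4σT⁴/(1−a).
S = 4·5.67×10⁻⁸·(737)⁴/1.00 = 66910 W/m².
Flux falls as S = L/(4πd²), so d = √(L/(4πS)) = √(1.06×10²⁶/(4π·66910)).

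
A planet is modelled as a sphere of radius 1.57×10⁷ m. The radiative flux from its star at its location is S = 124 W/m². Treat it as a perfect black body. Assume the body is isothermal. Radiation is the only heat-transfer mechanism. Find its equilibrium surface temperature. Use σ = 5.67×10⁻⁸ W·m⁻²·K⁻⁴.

T ≈ 153 K

At equilibrium, absorbed power = emitted power.
Absorbing cross-section = πr² = 7.744×10¹⁴ m²; emitting surface = 4πr² = 3.097×10¹⁵ m² (ratio 4).
S·A_cross = εσ·A_surf·T⁴  ⇒  T⁴ = S/(4σ).
T⁴ = 1.00·124/(4·5.67×10⁻⁸) = 5.467×10⁸ K⁴.
T = (5.467×10⁸)^(1/4).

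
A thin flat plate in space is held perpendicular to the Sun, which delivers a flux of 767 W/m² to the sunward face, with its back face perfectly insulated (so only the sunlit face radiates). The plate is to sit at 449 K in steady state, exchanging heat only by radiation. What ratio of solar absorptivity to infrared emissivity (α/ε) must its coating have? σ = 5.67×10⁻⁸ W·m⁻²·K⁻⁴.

α/ε ≈ 3.00

Balance: αS·A = εσ·1A·T⁴ ⇒ α/ε = σT⁴/S.
α/ε = 5.67×10⁻⁸·(449)⁴/767 = 5.67×10⁻⁸·4.064×10¹⁰/767.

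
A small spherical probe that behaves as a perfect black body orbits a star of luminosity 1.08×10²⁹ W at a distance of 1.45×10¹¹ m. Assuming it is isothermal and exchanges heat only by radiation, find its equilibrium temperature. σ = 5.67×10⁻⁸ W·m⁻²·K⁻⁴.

T ≈ 1160 K

First find the stellar flux at distance d: S = L/(4πd²) = 1.08×10²⁹/(4π·(1.45×10¹¹)²) = 4.088×10⁵ W/m².
For an isothermal sphere, absorbed (1−a)S·πr² = emitted σ·4πr²·T⁴, so T⁴ = (1−a)S/(4σ).
T⁴ = 1.00·4.088×10⁵/(4·5.67×10⁻⁸) = 1.802×10¹² K⁴.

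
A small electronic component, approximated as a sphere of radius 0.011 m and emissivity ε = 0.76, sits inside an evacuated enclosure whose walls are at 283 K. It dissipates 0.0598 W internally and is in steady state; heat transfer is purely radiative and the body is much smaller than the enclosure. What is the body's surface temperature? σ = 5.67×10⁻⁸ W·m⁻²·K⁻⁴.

For a small grey body in a large enclosure, net radiated power = εσA(T⁴ − T_w⁴).
Steady state: P = εσA(T⁴ − T_w⁴) with A = 4πr² = 0.001521 m².
T⁴ = P/(εσA) + T_w⁴ = 0.0598/(0.76·5.67×10⁻⁸·0.001521) + (283)⁴
    = 9.127×10⁸ + 6.414×10⁹ = 7.327×10⁹ K⁴.

T ≈ 293 K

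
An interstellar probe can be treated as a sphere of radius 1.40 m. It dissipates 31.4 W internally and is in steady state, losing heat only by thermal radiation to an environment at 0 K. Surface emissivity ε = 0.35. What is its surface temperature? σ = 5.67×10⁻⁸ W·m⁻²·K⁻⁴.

T ≈ 89.5 K

Steady state: internal power = radiated power, P = εσA T⁴.
Radiating area A = 4πr² = 24.63 m².
T⁴ = P/(εσA) = 31.4/(0.35·5.67×10⁻⁸·24.63) = 6.424×10⁷ K⁴.
T = (6.424×10⁷)^(1/4).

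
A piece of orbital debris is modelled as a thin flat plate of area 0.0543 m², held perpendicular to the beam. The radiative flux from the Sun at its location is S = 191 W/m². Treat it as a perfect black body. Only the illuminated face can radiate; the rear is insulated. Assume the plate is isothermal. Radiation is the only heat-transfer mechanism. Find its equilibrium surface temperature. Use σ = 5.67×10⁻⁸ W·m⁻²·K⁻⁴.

At equilibrium, absorbed power = emitted power.
Absorbing cross-section = A = 0.05430 m²; emitting surface = A = 0.05430 m² (ratio 1).
S·A_cross = εσ·A_surf·T⁴  ⇒  T⁴ = S/(1σ).
T⁴ = 1.00·191/(1·5.67×10⁻⁸) = 3.369×10⁹ K⁴.
T = (3.369×10⁹)^(1/4).

T ≈ 241 K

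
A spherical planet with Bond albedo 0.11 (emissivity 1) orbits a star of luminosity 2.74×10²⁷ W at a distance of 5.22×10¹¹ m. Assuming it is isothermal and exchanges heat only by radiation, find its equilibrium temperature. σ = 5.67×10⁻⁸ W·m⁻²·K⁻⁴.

T ≈ 237 K

First find the stellar flux at distance d: S = L/(4πd²) = 2.74×10²⁷/(4π·(5.22×10¹¹)²) = 800.2 W/m².
For an isothermal sphere, absorbed (1−a)S·πr² = emitted σ·4πr²·T⁴, so T⁴ = (1−a)S/(4σ).
T⁴ = 0.890·800.2/(4·5.67×10⁻⁸) = 3.140×10⁹ K⁴.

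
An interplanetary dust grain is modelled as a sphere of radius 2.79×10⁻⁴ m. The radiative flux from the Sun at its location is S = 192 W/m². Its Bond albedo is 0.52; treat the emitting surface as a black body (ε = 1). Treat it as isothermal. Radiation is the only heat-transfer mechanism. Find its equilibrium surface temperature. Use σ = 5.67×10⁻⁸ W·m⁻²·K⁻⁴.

At equilibrium, absorbed power = emitted power.
Absorbing cross-section = πr² = 2.445×10⁻⁷ m²; emitting surface = 4πr² = 9.782×10⁻⁷ m² (ratio 4).
(1−a)S·A_cross = εσ·A_surf·T⁴  ⇒  T⁴ = (1−a)S/(4σ).
T⁴ = 0.480·192/(4·5.67×10⁻⁸) = 4.063×10⁸ K⁴.
T = (4.063×10⁸)^(1/4).

T ≈ 142 K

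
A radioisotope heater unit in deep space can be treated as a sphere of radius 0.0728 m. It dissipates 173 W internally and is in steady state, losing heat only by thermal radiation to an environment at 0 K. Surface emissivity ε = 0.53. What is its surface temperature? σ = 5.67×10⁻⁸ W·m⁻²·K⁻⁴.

Steady state: internal power = radiated power, P = εσA T⁴.
Radiating area A = 4πr² = 0.06660 m².
T⁴ = P/(εσA) = 173/(0.53·5.67×10⁻⁸·0.06660) = 8.644×10¹⁰ K⁴.
T = (8.644×10¹⁰)^(1/4).

T ≈ 542 K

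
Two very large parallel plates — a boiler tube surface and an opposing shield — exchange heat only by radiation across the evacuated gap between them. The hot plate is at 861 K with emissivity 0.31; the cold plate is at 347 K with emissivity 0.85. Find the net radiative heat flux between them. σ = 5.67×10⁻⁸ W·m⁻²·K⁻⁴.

q ≈ 8920 W/m²

For two infinite grey parallel plates, q = σ(T₁⁴ − T₂⁴)/(1/ε₁ + 1/ε₂ − 1).
T₁⁴ − T₂⁴ = 5.496×10¹¹ − 1.450×10¹⁰ = 5.351×10¹¹ K⁴.
1/ε₁ + 1/ε₂ − 1 = 3.226 + 1.176 − 1 = 3.402.
q = 5.67×10⁻⁸ × 5.351×10¹¹ / 3.402.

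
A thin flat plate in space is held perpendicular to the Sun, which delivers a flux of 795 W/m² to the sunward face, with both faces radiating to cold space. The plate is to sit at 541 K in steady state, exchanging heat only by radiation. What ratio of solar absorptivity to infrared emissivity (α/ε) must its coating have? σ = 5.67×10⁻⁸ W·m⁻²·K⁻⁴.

Balance: αS·A = εσ·2A·T⁴ ⇒ α/ε = 2σT⁴/S.
α/ε = 2·5.67×10⁻⁸·(541)⁴/795 = 2·5.67×10⁻⁸·8.566×10¹⁰/795.

α/ε ≈ 12.2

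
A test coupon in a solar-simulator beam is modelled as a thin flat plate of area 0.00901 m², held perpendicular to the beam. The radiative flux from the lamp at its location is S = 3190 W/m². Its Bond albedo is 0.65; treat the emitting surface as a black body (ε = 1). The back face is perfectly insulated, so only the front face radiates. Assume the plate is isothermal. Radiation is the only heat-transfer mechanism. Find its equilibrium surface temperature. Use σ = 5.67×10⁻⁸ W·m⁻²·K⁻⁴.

At equilibrium, absorbed power = emitted power.
Absorbing cross-section = A = 0.009010 m²; emitting surface = A = 0.009010 m² (ratio 1).
(1−a)S·A_cross = εσ·A_surf·T⁴  ⇒  T⁴ = (1−a)S/(1σ).
T⁴ = 0.350·3190/(1·5.67×10⁻⁸) = 1.969×10¹⁰ K⁴.
T = (1.969×10¹⁰)^(1/4).

T ≈ 375 K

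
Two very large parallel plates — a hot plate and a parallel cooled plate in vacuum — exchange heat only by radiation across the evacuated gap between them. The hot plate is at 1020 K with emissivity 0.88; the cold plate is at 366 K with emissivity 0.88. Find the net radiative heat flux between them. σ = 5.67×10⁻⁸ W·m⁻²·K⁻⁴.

q ≈ 47400 W/m²

For two infinite grey parallel plates, q = σ(T₁⁴ − T₂⁴)/(1/ε₁ + 1/ε₂ − 1).
T₁⁴ − T₂⁴ = 1.082×10¹² − 1.794×10¹⁰ = 1.064×10¹² K⁴.
1/ε₁ + 1/ε₂ − 1 = 1.136 + 1.136 − 1 = 1.273.
q = 5.67×10⁻⁸ × 1.064×10¹² / 1.273.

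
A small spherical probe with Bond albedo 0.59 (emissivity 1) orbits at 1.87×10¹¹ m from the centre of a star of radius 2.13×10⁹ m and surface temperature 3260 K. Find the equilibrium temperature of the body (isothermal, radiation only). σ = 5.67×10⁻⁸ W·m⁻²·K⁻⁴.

The star's surface emits σT_*⁴; at distance d the flux is S = σT_*⁴(R_*/d)².
S = 5.67×10⁻⁸·(3260)⁴·(2.13×10⁹/1.87×10¹¹)² = 830.9 W/m².
For an isothermal sphere T⁴ = (1−a)S/(4σ) = 1.502×10⁹ K⁴.

T ≈ 197 K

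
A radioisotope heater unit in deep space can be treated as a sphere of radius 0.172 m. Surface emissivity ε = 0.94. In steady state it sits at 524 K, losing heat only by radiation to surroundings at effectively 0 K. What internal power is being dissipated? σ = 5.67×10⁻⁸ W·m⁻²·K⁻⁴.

P ≈ 1490 W

Steady state: P = εσA T⁴.
A = 4πr² = 0.3718 m²; T⁴ = (524)⁴ = 7.539×10¹⁰ K⁴.
P = 0.94 × 5.67×10⁻⁸ × 0.3718 × 7.539×10¹⁰.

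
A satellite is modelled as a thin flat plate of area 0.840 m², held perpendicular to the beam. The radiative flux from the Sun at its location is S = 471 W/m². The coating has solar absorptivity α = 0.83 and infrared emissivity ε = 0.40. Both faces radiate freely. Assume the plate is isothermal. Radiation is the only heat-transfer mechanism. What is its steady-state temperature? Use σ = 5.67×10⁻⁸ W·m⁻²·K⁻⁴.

At equilibrium, absorbed power = emitted power.
Absorbing cross-section = A = 0.8400 m²; emitting surface = 2A = 1.680 m² (ratio 2).
αS·A_cross = εσ·A_surf·T⁴  ⇒  T⁴ = αS/(ε·2σ).
T⁴ = 0.830·471/(0.40·2·5.67×10⁻⁸) = 8.618×10⁹ K⁴.
T = (8.618×10⁹)^(1/4).

T ≈ 305 K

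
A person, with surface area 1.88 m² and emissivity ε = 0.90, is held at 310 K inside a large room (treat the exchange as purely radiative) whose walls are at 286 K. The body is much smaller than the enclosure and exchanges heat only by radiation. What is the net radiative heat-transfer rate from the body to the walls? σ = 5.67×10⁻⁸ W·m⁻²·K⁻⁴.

For a small grey body in a large enclosure: P_net = εσA(T_body⁴ − T_wall⁴).
A = 1.88 m²; T_body⁴ − T_wall⁴ = 9.235×10⁹ − 6.691×10⁹ = 2.545×10⁹ K⁴.
|P_net| = 0.90·5.67×10⁻⁸·1.880·2.545×10⁹.

P_net ≈ 244 W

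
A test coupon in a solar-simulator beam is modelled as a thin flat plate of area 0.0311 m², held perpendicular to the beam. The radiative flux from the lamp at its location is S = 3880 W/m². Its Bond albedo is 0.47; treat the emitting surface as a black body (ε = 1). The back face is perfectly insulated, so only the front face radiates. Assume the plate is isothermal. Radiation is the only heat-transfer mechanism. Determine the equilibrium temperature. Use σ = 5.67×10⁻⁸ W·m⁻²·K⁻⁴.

T ≈ 436 K

At equilibrium, absorbed power = emitted power.
Absorbing cross-section = A = 0.03110 m²; emitting surface = A = 0.03110 m² (ratio 1).
(1−a)S·A_cross = εσ·A_surf·T⁴  ⇒  T⁴ = (1−a)S/(1σ).
T⁴ = 0.530·3880/(1·5.67×10⁻⁸) = 3.627×10¹⁰ K⁴.
T = (3.627×10¹⁰)^(1/4).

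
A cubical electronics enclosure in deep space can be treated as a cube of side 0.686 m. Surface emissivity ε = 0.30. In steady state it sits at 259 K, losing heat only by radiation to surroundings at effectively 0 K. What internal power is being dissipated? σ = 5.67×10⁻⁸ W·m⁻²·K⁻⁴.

P ≈ 216 W

Steady state: P = εσA T⁴.
A = 6L² = 2.824 m²; T⁴ = (259)⁴ = 4.500×10⁹ K⁴.
P = 0.30 × 5.67×10⁻⁸ × 2.824 × 4.500×10⁹.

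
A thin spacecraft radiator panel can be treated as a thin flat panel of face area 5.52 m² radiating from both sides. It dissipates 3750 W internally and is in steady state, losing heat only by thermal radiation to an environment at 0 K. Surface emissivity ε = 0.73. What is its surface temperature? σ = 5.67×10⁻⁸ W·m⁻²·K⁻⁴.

T ≈ 301 K

Steady state: internal power = radiated power, P = εσA T⁴.
Radiating area A = 2·5.52 = 11.04 m².
T⁴ = P/(εσA) = 3750/(0.73·5.67×10⁻⁸·11.04) = 8.206×10⁹ K⁴.
T = (8.206×10⁹)^(1/4).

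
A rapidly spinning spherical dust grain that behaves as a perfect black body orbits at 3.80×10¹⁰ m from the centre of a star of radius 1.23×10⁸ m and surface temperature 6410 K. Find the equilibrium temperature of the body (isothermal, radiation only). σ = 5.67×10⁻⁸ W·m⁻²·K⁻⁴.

T ≈ 258 K

The star's surface emits σT_*⁴; at distance d the flux is S = σT_*⁴(R_*/d)².
S = 5.67×10⁻⁸·(6410)⁴·(1.23×10⁸/3.80×10¹⁰)² = 1003 W/m².
For an isothermal sphere T⁴ = (1−a)S/(4σ) = 4.422×10⁹ K⁴.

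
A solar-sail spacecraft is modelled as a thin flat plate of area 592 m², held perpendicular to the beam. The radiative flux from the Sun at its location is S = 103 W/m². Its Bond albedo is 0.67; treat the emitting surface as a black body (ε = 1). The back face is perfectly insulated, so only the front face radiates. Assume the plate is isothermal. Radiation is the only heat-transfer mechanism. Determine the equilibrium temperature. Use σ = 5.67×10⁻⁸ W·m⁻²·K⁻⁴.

At equilibrium, absorbed power = emitted power.
Absorbing cross-section = A = 592.0 m²; emitting surface = A = 592.0 m² (ratio 1).
(1−a)S·A_cross = εσ·A_surf·T⁴  ⇒  T⁴ = (1−a)S/(1σ).
T⁴ = 0.330·103/(1·5.67×10⁻⁸) = 5.995×10⁸ K⁴.
T = (5.995×10⁸)^(1/4).

T ≈ 156 K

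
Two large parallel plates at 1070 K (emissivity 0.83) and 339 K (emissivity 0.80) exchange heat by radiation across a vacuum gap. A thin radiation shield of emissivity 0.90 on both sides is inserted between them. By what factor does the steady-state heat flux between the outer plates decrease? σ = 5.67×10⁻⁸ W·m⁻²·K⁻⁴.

factor ≈ 1.84

Without shield: q₀ = σΔ(T⁴)/(1/ε₁+1/ε₂−1) with denominator 1.455.
With shield the two gaps are in series; the resistances add: (1/ε₁+1/ε_s−1)+(1/ε_s+1/ε₂−1) = 1.316+1.361 = 2.677.
Heat-flux ratio q₀/q = 2.677/1.455.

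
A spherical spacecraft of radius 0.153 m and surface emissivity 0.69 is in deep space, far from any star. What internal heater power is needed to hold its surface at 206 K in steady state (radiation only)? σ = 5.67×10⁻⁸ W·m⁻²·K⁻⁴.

P = εσ·4πr²·T⁴.
4πr² = 0.2942 m²; T⁴ = 1.801×10⁹ K⁴.
P = 0.69·5.67×10⁻⁸·0.2942·1.801×10⁹.

P ≈ 20.7 W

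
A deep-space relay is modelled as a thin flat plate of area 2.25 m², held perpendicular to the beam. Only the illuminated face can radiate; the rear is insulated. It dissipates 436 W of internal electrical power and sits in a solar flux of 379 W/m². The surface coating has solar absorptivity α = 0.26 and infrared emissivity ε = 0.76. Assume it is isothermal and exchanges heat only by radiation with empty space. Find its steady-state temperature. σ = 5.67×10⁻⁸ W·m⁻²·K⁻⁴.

T ≈ 287 K

At steady state, absorbed solar power + internal power = radiated power.
Absorbed: α·S·A_cross = 0.26·379·2.250 = 221.7 W (cross-section A).
Total input = 221.7 + 436 = 657.7 W.
Radiated: εσ·A_surf·T⁴ with A_surf = A = 2.250 m².
T⁴ = 657.7/(0.76·5.67×10⁻⁸·2.250) = 6.784×10⁹ K⁴.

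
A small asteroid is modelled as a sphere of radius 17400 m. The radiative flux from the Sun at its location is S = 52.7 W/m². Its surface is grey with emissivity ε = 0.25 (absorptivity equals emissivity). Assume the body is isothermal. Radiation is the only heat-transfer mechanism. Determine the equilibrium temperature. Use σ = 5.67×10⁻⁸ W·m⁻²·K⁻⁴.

At equilibrium, absorbed power = emitted power.
Absorbing cross-section = πr² = 9.511×10⁸ m²; emitting surface = 4πr² = 3.805×10⁹ m² (ratio 4).
εS·A_cross = εσ·A_surf·T⁴  ⇒  T⁴ = S/(4σ)   (ε cancels).
T⁴ = 52.7/(4·5.67×10⁻⁸) = 2.324×10⁸ K⁴.
T = (2.324×10⁸)^(1/4).

T ≈ 123 K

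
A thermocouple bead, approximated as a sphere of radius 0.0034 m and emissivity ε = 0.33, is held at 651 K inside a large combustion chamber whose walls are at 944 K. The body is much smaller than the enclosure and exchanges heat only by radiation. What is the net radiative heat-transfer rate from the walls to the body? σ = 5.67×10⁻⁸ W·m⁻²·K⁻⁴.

For a small grey body in a large enclosure: P_net = εσA(T_body⁴ − T_wall⁴).
A = 4πr² = 1.453×10⁻⁴ m²; T_body⁴ − T_wall⁴ = 1.796×10¹¹ − 7.941×10¹¹ = -6.145×10¹¹ K⁴.
|P_net| = 0.33·5.67×10⁻⁸·1.453×10⁻⁴·6.145×10¹¹.

P_net ≈ 1.67 W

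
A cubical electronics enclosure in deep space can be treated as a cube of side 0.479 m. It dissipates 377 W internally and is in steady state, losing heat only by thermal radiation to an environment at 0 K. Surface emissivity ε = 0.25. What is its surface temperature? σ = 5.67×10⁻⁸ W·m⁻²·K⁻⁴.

Steady state: internal power = radiated power, P = εσA T⁴.
Radiating area A = 6L² = 1.377 m².
T⁴ = P/(εσA) = 377/(0.25·5.67×10⁻⁸·1.377) = 1.932×10¹⁰ K⁴.
T = (1.932×10¹⁰)^(1/4).

T ≈ 373 K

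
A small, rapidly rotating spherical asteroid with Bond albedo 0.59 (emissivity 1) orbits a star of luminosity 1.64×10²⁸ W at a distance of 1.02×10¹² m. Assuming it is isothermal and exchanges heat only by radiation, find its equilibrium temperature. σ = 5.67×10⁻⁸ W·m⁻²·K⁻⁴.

First find the stellar flux at distance d: S = L/(4πd²) = 1.64×10²⁸/(4π·(1.02×10¹²)²) = 1254 W/m².
For an isothermal sphere, absorbed (1−a)S·πr² = emitted σ·4πr²·T⁴, so T⁴ = (1−a)S/(4σ).
T⁴ = 0.410·1254/(4·5.67×10⁻⁸) = 2.268×10⁹ K⁴.

T ≈ 218 K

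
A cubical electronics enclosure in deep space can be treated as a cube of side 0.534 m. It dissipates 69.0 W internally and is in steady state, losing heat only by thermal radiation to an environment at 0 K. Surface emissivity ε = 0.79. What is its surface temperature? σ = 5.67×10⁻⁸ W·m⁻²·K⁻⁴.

Steady state: internal power = radiated power, P = εσA T⁴.
Radiating area A = 6L² = 1.711 m².
T⁴ = P/(εσA) = 69.0/(0.79·5.67×10⁻⁸·1.711) = 9.003×10⁸ K⁴.
T = (9.003×10⁸)^(1/4).

T ≈ 173 K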